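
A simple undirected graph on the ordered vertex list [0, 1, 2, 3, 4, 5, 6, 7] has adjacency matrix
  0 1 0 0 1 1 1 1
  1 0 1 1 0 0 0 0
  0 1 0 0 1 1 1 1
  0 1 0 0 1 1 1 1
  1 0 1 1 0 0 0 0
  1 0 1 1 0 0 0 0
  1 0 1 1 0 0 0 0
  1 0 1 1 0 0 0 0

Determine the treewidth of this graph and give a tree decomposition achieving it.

Treewidth 3.
One such decomposition:
Bags: B1 = {0, 2, 3, 6}  B2 = {0, 2, 3, 7}  B3 = {0, 1, 2, 3}  B4 = {0, 2, 3, 5}  B5 = {0, 2, 3, 4}
Tree: B1–B2, B2–B3, B3–B4, B4–B5

Each bag holds 4 vertices, so the decomposition has width 3, which upper-bounds the treewidth. For the lower bound: the 4 vertex sets {3,6}, {0,7}, {2}, {1} are disjoint, each induces a connected subgraph, and every pair is joined by at least one edge of G. Contracting each set to a single vertex therefore yields K_{4} as a minor, and since treewidth is minor-monotone, tw(G) ≥ tw(K_{4}) = 3. Combining the bounds, tw(G) = 3.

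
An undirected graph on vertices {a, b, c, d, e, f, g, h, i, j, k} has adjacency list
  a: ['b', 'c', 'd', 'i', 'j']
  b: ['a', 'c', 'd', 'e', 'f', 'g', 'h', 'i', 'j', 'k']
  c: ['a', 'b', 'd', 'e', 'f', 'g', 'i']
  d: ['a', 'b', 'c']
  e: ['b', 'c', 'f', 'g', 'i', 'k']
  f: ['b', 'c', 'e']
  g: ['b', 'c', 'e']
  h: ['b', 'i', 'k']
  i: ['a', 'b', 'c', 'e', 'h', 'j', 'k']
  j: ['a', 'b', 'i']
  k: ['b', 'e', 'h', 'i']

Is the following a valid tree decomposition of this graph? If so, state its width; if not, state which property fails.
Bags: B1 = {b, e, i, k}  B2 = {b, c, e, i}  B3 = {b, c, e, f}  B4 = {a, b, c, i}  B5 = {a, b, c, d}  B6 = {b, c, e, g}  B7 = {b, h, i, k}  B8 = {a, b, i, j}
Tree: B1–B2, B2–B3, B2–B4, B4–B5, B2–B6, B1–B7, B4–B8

Yes; width 3.

Checking the three conditions: (i) the bags cover all of {a, b, c, d, e, f, g, h, i, j, k}; (ii) for each edge, some bag contains both endpoints; (iii) the bags containing any fixed vertex form a subtree. All hold, so the decomposition is valid with width 4 − 1 = 3.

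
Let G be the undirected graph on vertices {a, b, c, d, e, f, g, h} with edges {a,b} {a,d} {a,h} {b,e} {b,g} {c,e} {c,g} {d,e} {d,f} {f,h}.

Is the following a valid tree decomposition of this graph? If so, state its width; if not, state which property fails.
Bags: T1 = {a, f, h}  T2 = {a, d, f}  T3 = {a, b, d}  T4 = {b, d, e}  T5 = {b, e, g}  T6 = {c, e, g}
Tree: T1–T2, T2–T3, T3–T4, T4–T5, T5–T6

Yes; width 2.

Every vertex of G appears in some bag (union = {a, b, c, d, e, f, g, h}); every edge is covered by a bag; and for each vertex v the set of bags containing v is connected in the bag tree. The decomposition is therefore valid. The largest bag has 3 vertices, so the width is 2.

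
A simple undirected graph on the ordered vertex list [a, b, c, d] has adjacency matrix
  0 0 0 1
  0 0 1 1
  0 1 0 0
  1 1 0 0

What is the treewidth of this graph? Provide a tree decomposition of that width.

Treewidth 1.
One such decomposition:
Bags: B1 = {b, d}  B2 = {a, d}  B3 = {b, c}
Tree: B1–B2, B1–B3

The largest bag has 2 vertices, giving width 1; this decomposition certifies tw(G) ≤ 1. Any graph with an edge has treewidth ≥ 1, and G has the edge d–b. Combining the bounds, tw(G) = 1.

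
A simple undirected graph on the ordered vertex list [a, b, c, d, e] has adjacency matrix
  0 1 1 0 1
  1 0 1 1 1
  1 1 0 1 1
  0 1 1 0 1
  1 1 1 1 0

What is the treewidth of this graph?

3

A width-3 tree decomposition is:
Bags: B1 = {b, c, d, e}  B2 = {a, b, c, e}
Tree: B1–B2
Each bag holds 4 vertices, so the decomposition has width 3, which upper-bounds the treewidth. For the lower bound, the 4 vertices {b, c, d, e} are pairwise adjacent, and any tree decomposition puts a clique entirely inside one bag — forcing width ≥ 3. The upper and lower bounds meet at 3, so that is the treewidth.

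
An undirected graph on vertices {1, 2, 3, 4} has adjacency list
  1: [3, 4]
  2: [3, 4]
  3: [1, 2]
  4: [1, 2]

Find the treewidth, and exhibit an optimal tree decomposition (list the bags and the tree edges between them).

Treewidth 2.
One optimal decomposition is:
Bags: B1 = {2, 3, 4}  B2 = {1, 3, 4}
Tree: B1–B2

The largest bag has 3 vertices, giving width 2; this decomposition certifies tw(G) ≤ 2. For the lower bound, G contains the cycle 4–2–3–1–4, so G is not a forest; only forests have treewidth ≤ 1, hence tw(G) ≥ 2. The upper and lower bounds meet at 2, so that is the treewidth.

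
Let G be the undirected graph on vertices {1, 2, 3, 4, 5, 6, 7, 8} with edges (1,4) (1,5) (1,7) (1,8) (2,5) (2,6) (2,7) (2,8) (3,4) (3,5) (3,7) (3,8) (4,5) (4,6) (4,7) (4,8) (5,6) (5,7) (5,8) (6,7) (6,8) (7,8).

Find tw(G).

A width-4 tree decomposition is:
Bags: B1 = {3, 4, 5, 7, 8}  B2 = {1, 4, 5, 7, 8}  B3 = {4, 5, 6, 7, 8}  B4 = {2, 5, 6, 7, 8}
Tree: B1–B2, B2–B3, B3–B4
The largest bag has 5 vertices, giving width 4; this decomposition certifies tw(G) ≤ 4. On the other hand G contains the 5-clique {2, 5, 6, 7, 8}. A clique must lie in a single bag of any decomposition, so no decomposition can have width below 4. Combining the bounds, tw(G) = 4.

4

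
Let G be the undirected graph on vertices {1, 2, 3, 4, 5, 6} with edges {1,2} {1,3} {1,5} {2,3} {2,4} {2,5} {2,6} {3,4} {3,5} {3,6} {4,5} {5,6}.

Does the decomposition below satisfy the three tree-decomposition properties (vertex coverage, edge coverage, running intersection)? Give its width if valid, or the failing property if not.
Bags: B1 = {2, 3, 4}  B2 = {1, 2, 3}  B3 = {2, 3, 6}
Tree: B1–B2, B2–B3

No — vertex 5 appears in no bag.

A tree decomposition must satisfy three properties: every vertex lies in some bag; for every edge, both endpoints lie together in some bag; and for every vertex, the bags containing it form a connected subtree. Here vertex 5 appears in no bag, so the decomposition is invalid.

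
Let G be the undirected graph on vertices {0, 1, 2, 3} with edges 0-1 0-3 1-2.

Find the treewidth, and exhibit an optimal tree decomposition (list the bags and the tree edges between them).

Treewidth 1.
Bags: B1 = {0, 1}  B2 = {0, 3}  B3 = {1, 2}
Tree: B1–B2, B1–B3

Every bag has size at most 2, so the width is 2 − 1 = 1 and tw(G) ≤ 1. G has an edge, so its treewidth is at least 1. Hence tw(G) = 1 exactly.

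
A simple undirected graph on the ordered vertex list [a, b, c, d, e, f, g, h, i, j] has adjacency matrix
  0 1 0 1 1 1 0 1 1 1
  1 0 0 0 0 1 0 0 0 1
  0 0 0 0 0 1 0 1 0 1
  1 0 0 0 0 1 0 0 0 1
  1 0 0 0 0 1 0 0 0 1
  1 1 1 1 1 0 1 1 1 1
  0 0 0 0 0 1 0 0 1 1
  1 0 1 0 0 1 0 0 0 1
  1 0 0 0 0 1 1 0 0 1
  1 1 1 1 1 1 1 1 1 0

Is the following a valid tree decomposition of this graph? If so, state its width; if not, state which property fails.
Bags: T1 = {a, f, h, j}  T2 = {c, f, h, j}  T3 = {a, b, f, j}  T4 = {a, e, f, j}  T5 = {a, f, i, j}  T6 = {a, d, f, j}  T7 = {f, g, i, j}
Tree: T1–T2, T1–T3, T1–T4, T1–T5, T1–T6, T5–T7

Checking the three conditions: (i) the bags cover all of {a, b, c, d, e, f, g, h, i, j}; (ii) for each edge, some bag contains both endpoints; (iii) the bags containing any fixed vertex form a subtree. All hold, so the decomposition is valid with width 4 − 1 = 3.

Yes; width 3.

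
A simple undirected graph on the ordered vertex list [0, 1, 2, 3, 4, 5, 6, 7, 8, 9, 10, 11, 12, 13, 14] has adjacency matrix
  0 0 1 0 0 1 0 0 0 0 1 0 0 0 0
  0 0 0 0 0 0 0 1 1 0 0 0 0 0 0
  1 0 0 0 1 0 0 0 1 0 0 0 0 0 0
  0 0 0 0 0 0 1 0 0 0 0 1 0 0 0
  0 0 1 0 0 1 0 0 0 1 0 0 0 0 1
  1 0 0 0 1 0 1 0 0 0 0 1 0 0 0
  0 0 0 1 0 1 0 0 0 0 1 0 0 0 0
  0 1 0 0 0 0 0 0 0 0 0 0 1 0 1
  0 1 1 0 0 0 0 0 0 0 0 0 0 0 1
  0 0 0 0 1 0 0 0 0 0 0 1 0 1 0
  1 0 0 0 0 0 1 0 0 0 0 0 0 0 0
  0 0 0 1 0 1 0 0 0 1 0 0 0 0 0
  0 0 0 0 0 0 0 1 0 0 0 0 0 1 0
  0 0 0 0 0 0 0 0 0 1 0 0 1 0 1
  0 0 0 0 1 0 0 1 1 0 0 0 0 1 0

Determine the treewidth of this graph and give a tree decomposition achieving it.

Treewidth 3.
One such decomposition:
Bags: B1 = {0, 3, 6, 10}  B2 = {0, 3, 5, 6}  B3 = {0, 3, 5, 11}  B4 = {0, 2, 5, 11}  B5 = {2, 4, 5, 11}  B6 = {2, 4, 9, 11}  B7 = {2, 4, 8, 9}  B8 = {4, 8, 9, 14}  B9 = {8, 9, 13, 14}  B10 = {1, 8, 13, 14}  B11 = {1, 7, 13, 14}  B12 = {1, 7, 12, 13}
Tree: B1–B2, B2–B3, B3–B4, B4–B5, B5–B6, B6–B7, B7–B8, B8–B9, B9–B10, B10–B11, B11–B12

The largest bag has 4 vertices, giving width 3; this decomposition certifies tw(G) ≤ 3. For the lower bound: the 4 vertex sets {3,6,10}, {0}, {5}, {2,4,9,11} are disjoint, each induces a connected subgraph, and every pair is joined by at least one edge of G. Contracting each set to a single vertex therefore yields K_{4} as a minor, and since treewidth is minor-monotone, tw(G) ≥ tw(K_{4}) = 3. Hence tw(G) = 3 exactly.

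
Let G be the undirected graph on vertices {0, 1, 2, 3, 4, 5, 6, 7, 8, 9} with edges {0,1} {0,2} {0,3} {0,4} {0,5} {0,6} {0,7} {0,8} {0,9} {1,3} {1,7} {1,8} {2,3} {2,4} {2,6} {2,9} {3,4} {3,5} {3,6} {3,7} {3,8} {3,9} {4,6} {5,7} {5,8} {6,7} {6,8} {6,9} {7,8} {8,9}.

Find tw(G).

4

A width-4 tree decomposition is:
Bags: B1 = {0, 3, 6, 8, 9}  B2 = {0, 2, 3, 6, 9}  B3 = {0, 3, 6, 7, 8}  B4 = {0, 2, 3, 4, 6}  B5 = {0, 3, 5, 7, 8}  B6 = {0, 1, 3, 7, 8}
Tree: B1–B2, B1–B3, B2–B4, B3–B5, B3–B6
Every bag has size at most 5, so the width is 5 − 1 = 4 and tw(G) ≤ 4. On the other hand G contains the 5-clique {0, 1, 3, 7, 8}. A clique must lie in a single bag of any decomposition, so no decomposition can have width below 4. Therefore the treewidth is 4.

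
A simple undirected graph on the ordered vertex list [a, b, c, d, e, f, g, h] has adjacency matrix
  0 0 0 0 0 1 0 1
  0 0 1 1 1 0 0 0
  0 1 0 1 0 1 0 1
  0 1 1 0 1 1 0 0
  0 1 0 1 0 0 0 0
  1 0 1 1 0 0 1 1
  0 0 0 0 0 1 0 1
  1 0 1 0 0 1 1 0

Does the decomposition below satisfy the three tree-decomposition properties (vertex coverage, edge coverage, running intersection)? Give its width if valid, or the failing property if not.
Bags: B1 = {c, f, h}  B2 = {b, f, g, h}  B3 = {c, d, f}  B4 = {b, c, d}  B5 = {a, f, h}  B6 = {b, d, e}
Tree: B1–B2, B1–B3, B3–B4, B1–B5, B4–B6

A tree decomposition must satisfy three properties: every vertex lies in some bag; for every edge, both endpoints lie together in some bag; and for every vertex, the bags containing it form a connected subtree. Here bags containing vertex b are not connected in the tree, so the decomposition is invalid.

No — bags containing vertex b are not connected in the tree.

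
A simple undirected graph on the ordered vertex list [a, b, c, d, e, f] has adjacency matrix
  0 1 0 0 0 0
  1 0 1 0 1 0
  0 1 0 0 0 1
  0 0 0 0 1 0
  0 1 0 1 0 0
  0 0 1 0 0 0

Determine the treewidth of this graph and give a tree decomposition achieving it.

The largest bag has 2 vertices, giving width 1; this decomposition certifies tw(G) ≤ 1. Since G has at least one edge (e.g. c–b), it is not an edgeless graph, so tw(G) ≥ 1. The upper and lower bounds meet at 1, so that is the treewidth.

Treewidth 1.
One optimal decomposition is:
Bags: B1 = {b, c}  B2 = {a, b}  B3 = {b, e}  B4 = {d, e}  B5 = {c, f}
Tree: B1–B2, B2–B3, B3–B4, B1–B5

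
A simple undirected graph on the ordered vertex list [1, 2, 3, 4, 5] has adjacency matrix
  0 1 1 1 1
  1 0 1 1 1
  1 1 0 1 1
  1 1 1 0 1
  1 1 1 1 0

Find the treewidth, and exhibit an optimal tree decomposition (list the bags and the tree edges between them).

With just one bag of size 5, the width is 5 − 1 = 4, so tw(G) ≤ 4. On the other hand G contains the 5-clique {1, 2, 3, 4, 5}. A clique must lie in a single bag of any decomposition, so no decomposition can have width below 4. The upper and lower bounds meet at 4, so that is the treewidth.

Treewidth 4.
Bags: B1 = {1, 2, 3, 4, 5}
Tree: (single bag)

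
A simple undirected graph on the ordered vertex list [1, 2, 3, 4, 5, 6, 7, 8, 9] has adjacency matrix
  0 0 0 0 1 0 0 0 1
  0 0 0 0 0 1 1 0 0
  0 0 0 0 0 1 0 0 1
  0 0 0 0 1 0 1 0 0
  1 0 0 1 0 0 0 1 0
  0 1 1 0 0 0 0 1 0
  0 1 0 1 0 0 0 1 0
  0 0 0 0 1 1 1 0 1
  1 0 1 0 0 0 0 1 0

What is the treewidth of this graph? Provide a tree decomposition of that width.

Treewidth 3.
Bags: B1 = {1, 4, 5, 7}  B2 = {1, 5, 7, 8}  B3 = {1, 7, 8, 9}  B4 = {2, 7, 8, 9}  B5 = {2, 6, 8, 9}  B6 = {2, 3, 6, 9}
Tree: B1–B2, B2–B3, B3–B4, B4–B5, B5–B6

The largest bag has 4 vertices, giving width 3; this decomposition certifies tw(G) ≤ 3. For the lower bound: the 4 vertex sets {1,4,5}, {7}, {8}, {2,3,6,9} are disjoint, each induces a connected subgraph, and every pair is joined by at least one edge of G. Contracting each set to a single vertex therefore yields K_{4} as a minor, and since treewidth is minor-monotone, tw(G) ≥ tw(K_{4}) = 3. Therefore the treewidth is 3.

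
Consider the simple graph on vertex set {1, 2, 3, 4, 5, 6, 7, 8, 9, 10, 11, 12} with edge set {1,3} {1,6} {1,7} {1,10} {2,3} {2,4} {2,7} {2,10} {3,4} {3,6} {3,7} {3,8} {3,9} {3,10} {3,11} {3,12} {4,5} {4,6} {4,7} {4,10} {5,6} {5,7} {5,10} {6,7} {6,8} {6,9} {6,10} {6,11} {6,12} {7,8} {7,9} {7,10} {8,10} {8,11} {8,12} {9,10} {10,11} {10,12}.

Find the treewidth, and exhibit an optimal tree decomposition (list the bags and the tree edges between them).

Treewidth 4.
Bags: B1 = {3, 6, 7, 8, 10}  B2 = {3, 4, 6, 7, 10}  B3 = {1, 3, 6, 7, 10}  B4 = {4, 5, 6, 7, 10}  B5 = {3, 6, 7, 9, 10}  B6 = {3, 6, 8, 10, 12}  B7 = {3, 6, 8, 10, 11}  B8 = {2, 3, 4, 7, 10}
Tree: B1–B2, B1–B3, B2–B4, B3–B5, B1–B6, B6–B7, B2–B8

Every bag has size at most 5, so the width is 5 − 1 = 4 and tw(G) ≤ 4. On the other hand G contains the 5-clique {2, 3, 4, 7, 10}. A clique must lie in a single bag of any decomposition, so no decomposition can have width below 4. Hence tw(G) = 4 exactly.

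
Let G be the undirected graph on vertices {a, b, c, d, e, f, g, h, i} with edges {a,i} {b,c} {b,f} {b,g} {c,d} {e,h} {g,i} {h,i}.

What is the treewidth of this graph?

A width-1 tree decomposition is:
Bags: B1 = {h, i}  B2 = {a, i}  B3 = {e, h}  B4 = {g, i}  B5 = {b, g}  B6 = {b, f}  B7 = {b, c}  B8 = {c, d}
Tree: B1–B2, B1–B3, B2–B4, B4–B5, B5–B6, B6–B7, B7–B8
Each bag holds 2 vertices, so the decomposition has width 1, which upper-bounds the treewidth. Since G has at least one edge (e.g. i–h), it is not an edgeless graph, so tw(G) ≥ 1. Therefore the treewidth is 1.

1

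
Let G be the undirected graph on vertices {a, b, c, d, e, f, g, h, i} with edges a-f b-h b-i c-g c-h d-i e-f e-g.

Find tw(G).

1

A width-1 tree decomposition is:
Bags: B1 = {a, f}  B2 = {e, f}  B3 = {e, g}  B4 = {c, g}  B5 = {c, h}  B6 = {b, h}  B7 = {b, i}  B8 = {d, i}
Tree: B1–B2, B2–B3, B3–B4, B4–B5, B5–B6, B6–B7, B7–B8
Each bag holds 2 vertices, so the decomposition has width 1, which upper-bounds the treewidth. Any graph with an edge has treewidth ≥ 1, and G has the edge a–f. Combining the bounds, tw(G) = 1.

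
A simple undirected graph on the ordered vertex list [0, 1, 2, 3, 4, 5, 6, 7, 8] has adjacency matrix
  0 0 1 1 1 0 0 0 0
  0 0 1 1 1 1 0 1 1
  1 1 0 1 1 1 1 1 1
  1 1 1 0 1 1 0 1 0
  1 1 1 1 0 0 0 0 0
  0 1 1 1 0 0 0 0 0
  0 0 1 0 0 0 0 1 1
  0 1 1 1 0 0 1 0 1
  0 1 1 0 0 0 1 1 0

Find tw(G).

A width-3 tree decomposition is:
Bags: B1 = {1, 2, 3, 5}  B2 = {1, 2, 3, 4}  B3 = {0, 2, 3, 4}  B4 = {1, 2, 3, 7}  B5 = {1, 2, 7, 8}  B6 = {2, 6, 7, 8}
Tree: B1–B2, B2–B3, B1–B4, B4–B5, B5–B6
Each bag holds 4 vertices, so the decomposition has width 3, which upper-bounds the treewidth. For the lower bound, the 4 vertices {0, 2, 3, 4} are pairwise adjacent, and any tree decomposition puts a clique entirely inside one bag — forcing width ≥ 3. Hence tw(G) = 3 exactly.

3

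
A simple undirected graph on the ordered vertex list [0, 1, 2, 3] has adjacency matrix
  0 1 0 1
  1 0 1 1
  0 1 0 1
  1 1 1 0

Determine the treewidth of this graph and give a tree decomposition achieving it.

Treewidth 2.
One such decomposition:
Bags: B1 = {1, 2, 3}  B2 = {0, 1, 3}
Tree: B1–B2

Each bag holds 3 vertices, so the decomposition has width 2, which upper-bounds the treewidth. Conversely, {0, 1, 3} is a clique of size 3, and the vertices of any clique must share a bag in every tree decomposition; so some bag has ≥ 3 vertices and tw(G) ≥ 2. The upper and lower bounds meet at 2, so that is the treewidth.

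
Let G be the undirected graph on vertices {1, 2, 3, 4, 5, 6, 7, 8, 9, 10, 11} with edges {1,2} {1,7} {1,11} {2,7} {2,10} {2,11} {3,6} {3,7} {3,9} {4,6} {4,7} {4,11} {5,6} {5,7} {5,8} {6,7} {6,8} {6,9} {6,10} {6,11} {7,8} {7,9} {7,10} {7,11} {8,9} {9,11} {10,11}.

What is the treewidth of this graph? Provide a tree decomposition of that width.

Treewidth 3.
One such decomposition:
Bags: B1 = {2, 7, 10, 11}  B2 = {1, 2, 7, 11}  B3 = {6, 7, 10, 11}  B4 = {6, 7, 9, 11}  B5 = {3, 6, 7, 9}  B6 = {6, 7, 8, 9}  B7 = {4, 6, 7, 11}  B8 = {5, 6, 7, 8}
Tree: B1–B2, B1–B3, B3–B4, B4–B5, B4–B6, B4–B7, B6–B8

Each bag holds 4 vertices, so the decomposition has width 3, which upper-bounds the treewidth. Conversely, {1, 2, 7, 11} is a clique of size 4, and the vertices of any clique must share a bag in every tree decomposition; so some bag has ≥ 4 vertices and tw(G) ≥ 3. The upper and lower bounds meet at 3, so that is the treewidth.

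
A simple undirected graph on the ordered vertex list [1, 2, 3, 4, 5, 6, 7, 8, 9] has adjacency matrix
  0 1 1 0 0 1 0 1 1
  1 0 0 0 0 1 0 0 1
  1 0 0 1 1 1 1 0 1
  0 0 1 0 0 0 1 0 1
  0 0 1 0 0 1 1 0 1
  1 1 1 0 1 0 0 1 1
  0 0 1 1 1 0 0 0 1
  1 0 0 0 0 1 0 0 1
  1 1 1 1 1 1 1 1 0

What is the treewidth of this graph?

3

A width-3 tree decomposition is:
Bags: B1 = {3, 5, 6, 9}  B2 = {1, 3, 6, 9}  B3 = {1, 6, 8, 9}  B4 = {3, 5, 7, 9}  B5 = {3, 4, 7, 9}  B6 = {1, 2, 6, 9}
Tree: B1–B2, B2–B3, B1–B4, B4–B5, B2–B6
The largest bag has 4 vertices, giving width 3; this decomposition certifies tw(G) ≤ 3. For the lower bound, the 4 vertices {1, 6, 8, 9} are pairwise adjacent, and any tree decomposition puts a clique entirely inside one bag — forcing width ≥ 3. Hence tw(G) = 3 exactly.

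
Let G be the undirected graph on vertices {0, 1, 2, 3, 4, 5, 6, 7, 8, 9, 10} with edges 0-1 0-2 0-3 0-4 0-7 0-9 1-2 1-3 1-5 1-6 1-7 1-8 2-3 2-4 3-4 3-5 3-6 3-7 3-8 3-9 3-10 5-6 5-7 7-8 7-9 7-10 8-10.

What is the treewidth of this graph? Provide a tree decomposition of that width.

Treewidth 3.
Bags: B1 = {0, 1, 3, 7}  B2 = {0, 1, 2, 3}  B3 = {1, 3, 5, 7}  B4 = {1, 3, 7, 8}  B5 = {0, 2, 3, 4}  B6 = {3, 7, 8, 10}  B7 = {1, 3, 5, 6}  B8 = {0, 3, 7, 9}
Tree: B1–B2, B1–B3, B1–B4, B2–B5, B4–B6, B3–B7, B1–B8

Every bag has size at most 4, so the width is 4 − 1 = 3 and tw(G) ≤ 3. On the other hand G contains the 4-clique {0, 1, 2, 3}. A clique must lie in a single bag of any decomposition, so no decomposition can have width below 3. The upper and lower bounds meet at 3, so that is the treewidth.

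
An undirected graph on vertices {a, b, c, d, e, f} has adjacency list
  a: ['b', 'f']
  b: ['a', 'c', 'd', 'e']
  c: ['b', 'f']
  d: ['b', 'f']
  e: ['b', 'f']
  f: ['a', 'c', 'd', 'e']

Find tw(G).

A width-2 tree decomposition is:
Bags: B1 = {b, e, f}  B2 = {b, d, f}  B3 = {b, c, f}  B4 = {a, b, f}
Tree: B1–B2, B2–B3, B3–B4
Each bag holds 3 vertices, so the decomposition has width 2, which upper-bounds the treewidth. For the lower bound, G contains the cycle e–f–d–b–e, so G is not a forest; only forests have treewidth ≤ 1, hence tw(G) ≥ 2. The upper and lower bounds meet at 2, so that is the treewidth.

2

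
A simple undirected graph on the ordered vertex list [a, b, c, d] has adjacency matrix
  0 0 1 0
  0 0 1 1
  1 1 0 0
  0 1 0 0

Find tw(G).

A width-1 tree decomposition is:
Bags: B1 = {a, c}  B2 = {b, c}  B3 = {b, d}
Tree: B1–B2, B2–B3
Each bag holds 2 vertices, so the decomposition has width 1, which upper-bounds the treewidth. Any graph with an edge has treewidth ≥ 1, and G has the edge a–c. Hence tw(G) = 1 exactly.

1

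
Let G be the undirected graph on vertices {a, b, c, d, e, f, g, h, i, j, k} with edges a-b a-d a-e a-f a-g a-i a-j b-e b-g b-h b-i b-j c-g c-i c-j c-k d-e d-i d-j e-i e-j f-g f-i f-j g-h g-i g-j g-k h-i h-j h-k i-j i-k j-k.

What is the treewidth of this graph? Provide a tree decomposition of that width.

Every bag has size at most 5, so the width is 5 − 1 = 4 and tw(G) ≤ 4. On the other hand G contains the 5-clique {a, d, e, i, j}. A clique must lie in a single bag of any decomposition, so no decomposition can have width below 4. Combining the bounds, tw(G) = 4.

Treewidth 4.
One such decomposition:
Bags: B1 = {a, d, e, i, j}  B2 = {a, b, e, i, j}  B3 = {a, b, g, i, j}  B4 = {a, f, g, i, j}  B5 = {b, g, h, i, j}  B6 = {g, h, i, j, k}  B7 = {c, g, i, j, k}
Tree: B1–B2, B2–B3, B3–B4, B3–B5, B5–B6, B6–B7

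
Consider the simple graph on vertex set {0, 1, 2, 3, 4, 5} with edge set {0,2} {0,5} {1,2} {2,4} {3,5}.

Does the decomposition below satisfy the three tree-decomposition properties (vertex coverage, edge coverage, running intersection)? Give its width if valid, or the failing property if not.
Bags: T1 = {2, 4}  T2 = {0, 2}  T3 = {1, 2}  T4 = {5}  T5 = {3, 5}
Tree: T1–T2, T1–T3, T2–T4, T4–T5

No — edge (0,5) lies in no bag.

A tree decomposition must satisfy three properties: every vertex lies in some bag; for every edge, both endpoints lie together in some bag; and for every vertex, the bags containing it form a connected subtree. Here edge (0,5) lies in no bag, so the decomposition is invalid.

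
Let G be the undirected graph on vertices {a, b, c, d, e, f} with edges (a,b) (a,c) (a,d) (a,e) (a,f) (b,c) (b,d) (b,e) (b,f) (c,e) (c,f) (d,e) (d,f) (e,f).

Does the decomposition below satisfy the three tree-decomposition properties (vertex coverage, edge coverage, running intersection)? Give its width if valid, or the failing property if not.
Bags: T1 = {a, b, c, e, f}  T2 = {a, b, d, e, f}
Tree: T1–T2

Yes; width 4.

Every vertex of G appears in some bag (union = {a, b, c, d, e, f}); every edge is covered by a bag; and for each vertex v the set of bags containing v is connected in the bag tree. The decomposition is therefore valid. The largest bag has 5 vertices, so the width is 4.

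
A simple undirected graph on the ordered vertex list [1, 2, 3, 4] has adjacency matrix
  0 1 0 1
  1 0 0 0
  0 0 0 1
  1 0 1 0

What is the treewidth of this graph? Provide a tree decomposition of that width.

The largest bag has 2 vertices, giving width 1; this decomposition certifies tw(G) ≤ 1. G has an edge, so its treewidth is at least 1. Hence tw(G) = 1 exactly.

Treewidth 1.
One optimal decomposition is:
Bags: B1 = {1, 4}  B2 = {1, 2}  B3 = {3, 4}
Tree: B1–B2, B1–B3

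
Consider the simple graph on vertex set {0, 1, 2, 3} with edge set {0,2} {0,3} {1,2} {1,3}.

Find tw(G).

2

A width-2 tree decomposition is:
Bags: B1 = {1, 2, 3}  B2 = {0, 2, 3}
Tree: B1–B2
Every bag has size at most 3, so the width is 3 − 1 = 2 and tw(G) ≤ 2. Since 3–1–2–0–3 is a cycle in G, G is not acyclic. Forests are exactly the graphs of treewidth ≤ 1, so tw(G) ≥ 2. Hence tw(G) = 2 exactly.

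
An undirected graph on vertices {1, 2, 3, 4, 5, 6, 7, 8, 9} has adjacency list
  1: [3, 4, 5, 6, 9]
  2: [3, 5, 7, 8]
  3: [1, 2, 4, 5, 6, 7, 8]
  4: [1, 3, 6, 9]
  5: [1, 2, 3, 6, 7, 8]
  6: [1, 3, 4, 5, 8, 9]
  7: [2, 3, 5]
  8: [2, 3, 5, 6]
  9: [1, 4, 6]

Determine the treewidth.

3

A width-3 tree decomposition is:
Bags: B1 = {1, 3, 5, 6}  B2 = {3, 5, 6, 8}  B3 = {1, 3, 4, 6}  B4 = {2, 3, 5, 8}  B5 = {1, 4, 6, 9}  B6 = {2, 3, 5, 7}
Tree: B1–B2, B1–B3, B2–B4, B3–B5, B4–B6
Each bag holds 4 vertices, so the decomposition has width 3, which upper-bounds the treewidth. For the lower bound, the 4 vertices {1, 4, 6, 9} are pairwise adjacent, and any tree decomposition puts a clique entirely inside one bag — forcing width ≥ 3. Hence tw(G) = 3 exactly.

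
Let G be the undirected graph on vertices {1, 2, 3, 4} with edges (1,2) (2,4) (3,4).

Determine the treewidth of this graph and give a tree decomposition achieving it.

Every bag has size at most 2, so the width is 2 − 1 = 1 and tw(G) ≤ 1. G has an edge, so its treewidth is at least 1. The upper and lower bounds meet at 1, so that is the treewidth.

Treewidth 1.
Bags: B1 = {2, 4}  B2 = {1, 2}  B3 = {3, 4}
Tree: B1–B2, B1–B3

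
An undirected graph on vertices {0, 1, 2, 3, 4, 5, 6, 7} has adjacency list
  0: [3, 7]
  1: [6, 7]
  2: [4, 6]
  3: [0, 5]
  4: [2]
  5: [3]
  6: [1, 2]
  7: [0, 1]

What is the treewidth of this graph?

A width-1 tree decomposition is:
Bags: B1 = {0, 7}  B2 = {1, 7}  B3 = {1, 6}  B4 = {2, 6}  B5 = {0, 3}  B6 = {2, 4}  B7 = {3, 5}
Tree: B1–B2, B2–B3, B3–B4, B1–B5, B4–B6, B5–B7
Each bag holds 2 vertices, so the decomposition has width 1, which upper-bounds the treewidth. Any graph with an edge has treewidth ≥ 1, and G has the edge 7–0. The upper and lower bounds meet at 1, so that is the treewidth.

1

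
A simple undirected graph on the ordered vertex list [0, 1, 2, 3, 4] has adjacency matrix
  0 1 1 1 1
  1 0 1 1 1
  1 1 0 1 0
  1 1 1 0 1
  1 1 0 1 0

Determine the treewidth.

3

A width-3 tree decomposition is:
Bags: B1 = {0, 1, 2, 3}  B2 = {0, 1, 3, 4}
Tree: B1–B2
The largest bag has 4 vertices, giving width 3; this decomposition certifies tw(G) ≤ 3. For the lower bound, the 4 vertices {0, 1, 2, 3} are pairwise adjacent, and any tree decomposition puts a clique entirely inside one bag — forcing width ≥ 3. Therefore the treewidth is 3.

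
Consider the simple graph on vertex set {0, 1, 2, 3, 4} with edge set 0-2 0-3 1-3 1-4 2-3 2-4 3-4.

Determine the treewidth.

A width-2 tree decomposition is:
Bags: B1 = {1, 3, 4}  B2 = {2, 3, 4}  B3 = {0, 2, 3}
Tree: B1–B2, B2–B3
Every bag has size at most 3, so the width is 3 − 1 = 2 and tw(G) ≤ 2. For the lower bound, the 3 vertices {1, 3, 4} are pairwise adjacent, and any tree decomposition puts a clique entirely inside one bag — forcing width ≥ 2. Combining the bounds, tw(G) = 2.

2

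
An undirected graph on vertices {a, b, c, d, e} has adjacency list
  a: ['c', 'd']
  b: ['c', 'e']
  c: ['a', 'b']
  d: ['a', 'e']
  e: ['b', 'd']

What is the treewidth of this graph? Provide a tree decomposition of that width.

Every bag has size at most 3, so the width is 3 − 1 = 2 and tw(G) ≤ 2. The edges d–a–c–b–e–d form a cycle, so G is not a tree and its treewidth is at least 2. Therefore the treewidth is 2.

Treewidth 2.
One optimal decomposition is:
Bags: B1 = {a, c, d}  B2 = {b, c, d}  B3 = {b, d, e}
Tree: B1–B2, B2–B3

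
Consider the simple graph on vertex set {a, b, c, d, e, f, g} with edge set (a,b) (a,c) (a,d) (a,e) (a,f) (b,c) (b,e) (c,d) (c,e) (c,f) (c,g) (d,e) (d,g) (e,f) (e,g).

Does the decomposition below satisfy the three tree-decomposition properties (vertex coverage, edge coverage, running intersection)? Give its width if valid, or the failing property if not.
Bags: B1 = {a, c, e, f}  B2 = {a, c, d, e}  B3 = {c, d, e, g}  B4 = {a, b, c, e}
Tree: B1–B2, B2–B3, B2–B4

Every vertex of G appears in some bag (union = {a, b, c, d, e, f, g}); every edge is covered by a bag; and for each vertex v the set of bags containing v is connected in the bag tree. The decomposition is therefore valid. The largest bag has 4 vertices, so the width is 3.

Yes; width 3.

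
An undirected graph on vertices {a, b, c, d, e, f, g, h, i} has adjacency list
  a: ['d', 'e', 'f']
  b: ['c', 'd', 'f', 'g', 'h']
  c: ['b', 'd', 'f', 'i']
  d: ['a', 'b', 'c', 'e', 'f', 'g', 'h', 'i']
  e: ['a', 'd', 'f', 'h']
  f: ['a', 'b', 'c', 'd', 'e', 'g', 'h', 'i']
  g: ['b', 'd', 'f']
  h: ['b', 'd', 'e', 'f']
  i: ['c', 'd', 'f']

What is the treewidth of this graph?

A width-3 tree decomposition is:
Bags: B1 = {b, c, d, f}  B2 = {c, d, f, i}  B3 = {b, d, f, g}  B4 = {b, d, f, h}  B5 = {d, e, f, h}  B6 = {a, d, e, f}
Tree: B1–B2, B1–B3, B1–B4, B4–B5, B5–B6
The largest bag has 4 vertices, giving width 3; this decomposition certifies tw(G) ≤ 3. For the lower bound, the 4 vertices {d, e, f, h} are pairwise adjacent, and any tree decomposition puts a clique entirely inside one bag — forcing width ≥ 3. Therefore the treewidth is 3.

3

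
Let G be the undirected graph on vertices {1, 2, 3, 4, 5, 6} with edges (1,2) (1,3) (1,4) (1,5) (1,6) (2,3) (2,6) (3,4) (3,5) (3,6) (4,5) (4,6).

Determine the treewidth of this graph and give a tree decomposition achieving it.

The largest bag has 4 vertices, giving width 3; this decomposition certifies tw(G) ≤ 3. On the other hand G contains the 4-clique {1, 2, 3, 6}. A clique must lie in a single bag of any decomposition, so no decomposition can have width below 3. The upper and lower bounds meet at 3, so that is the treewidth.

Treewidth 3.
One such decomposition:
Bags: B1 = {1, 3, 4, 6}  B2 = {1, 2, 3, 6}  B3 = {1, 3, 4, 5}
Tree: B1–B2, B1–B3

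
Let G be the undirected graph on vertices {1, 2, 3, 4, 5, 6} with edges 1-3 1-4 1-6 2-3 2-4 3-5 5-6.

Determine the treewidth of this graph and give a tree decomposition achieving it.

Each bag holds 3 vertices, so the decomposition has width 2, which upper-bounds the treewidth. The edges 4–2–3–1–4 form a cycle, so G is not a tree and its treewidth is at least 2. The upper and lower bounds meet at 2, so that is the treewidth.

Treewidth 2.
One optimal decomposition is:
Bags: B1 = {1, 2, 4}  B2 = {1, 2, 3}  B3 = {1, 3, 6}  B4 = {3, 5, 6}
Tree: B1–B2, B2–B3, B3–B4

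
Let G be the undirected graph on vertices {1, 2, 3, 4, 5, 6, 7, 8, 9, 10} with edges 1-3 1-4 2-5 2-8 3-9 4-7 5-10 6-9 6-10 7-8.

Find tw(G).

2

A width-2 tree decomposition is:
Bags: B1 = {4, 7, 8}  B2 = {2, 4, 8}  B3 = {2, 4, 5}  B4 = {4, 5, 10}  B5 = {4, 6, 10}  B6 = {4, 6, 9}  B7 = {3, 4, 9}  B8 = {1, 3, 4}
Tree: B1–B2, B2–B3, B3–B4, B4–B5, B5–B6, B6–B7, B7–B8
The largest bag has 3 vertices, giving width 2; this decomposition certifies tw(G) ≤ 2. The edges 4–7–8–2–5–10–6–9–3–1–4 form a cycle, so G is not a tree and its treewidth is at least 2. Combining the bounds, tw(G) = 2.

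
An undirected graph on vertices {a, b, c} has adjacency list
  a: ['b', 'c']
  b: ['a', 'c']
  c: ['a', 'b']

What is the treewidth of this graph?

A width-2 tree decomposition is:
Bags: B1 = {a, b, c}
Tree: (single bag)
A single bag containing all 3 vertices is trivially a valid decomposition of width 2. For the lower bound, the 3 vertices {a, b, c} are pairwise adjacent, and any tree decomposition puts a clique entirely inside one bag — forcing width ≥ 2. Hence tw(G) = 2 exactly.

2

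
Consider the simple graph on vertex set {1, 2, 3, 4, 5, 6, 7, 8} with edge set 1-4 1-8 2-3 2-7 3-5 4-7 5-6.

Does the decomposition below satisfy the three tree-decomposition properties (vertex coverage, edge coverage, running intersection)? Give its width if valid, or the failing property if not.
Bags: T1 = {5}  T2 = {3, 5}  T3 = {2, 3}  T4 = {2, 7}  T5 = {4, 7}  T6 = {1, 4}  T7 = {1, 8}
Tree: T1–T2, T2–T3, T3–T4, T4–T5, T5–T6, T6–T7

No — vertex 6 appears in no bag.

A tree decomposition must satisfy three properties: every vertex lies in some bag; for every edge, both endpoints lie together in some bag; and for every vertex, the bags containing it form a connected subtree. Here vertex 6 appears in no bag, so the decomposition is invalid.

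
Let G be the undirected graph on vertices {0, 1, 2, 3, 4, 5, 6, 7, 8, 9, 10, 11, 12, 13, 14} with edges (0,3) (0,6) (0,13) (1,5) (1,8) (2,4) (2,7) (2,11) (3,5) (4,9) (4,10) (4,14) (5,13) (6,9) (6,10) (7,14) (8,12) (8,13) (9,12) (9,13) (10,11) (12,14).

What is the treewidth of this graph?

A width-3 tree decomposition is:
Bags: B1 = {2, 7, 11, 14}  B2 = {2, 4, 11, 14}  B3 = {4, 10, 11, 14}  B4 = {4, 10, 12, 14}  B5 = {4, 9, 10, 12}  B6 = {6, 9, 10, 12}  B7 = {6, 8, 9, 12}  B8 = {6, 8, 9, 13}  B9 = {0, 6, 8, 13}  B10 = {0, 1, 8, 13}  B11 = {0, 1, 5, 13}  B12 = {0, 1, 3, 5}
Tree: B1–B2, B2–B3, B3–B4, B4–B5, B5–B6, B6–B7, B7–B8, B8–B9, B9–B10, B10–B11, B11–B12
Each bag holds 4 vertices, so the decomposition has width 3, which upper-bounds the treewidth. For the lower bound: the 4 vertex sets {2,7,11}, {14}, {4}, {6,9,10,12} are disjoint, each induces a connected subgraph, and every pair is joined by at least one edge of G. Contracting each set to a single vertex therefore yields K_{4} as a minor, and since treewidth is minor-monotone, tw(G) ≥ tw(K_{4}) = 3. Therefore the treewidth is 3.

3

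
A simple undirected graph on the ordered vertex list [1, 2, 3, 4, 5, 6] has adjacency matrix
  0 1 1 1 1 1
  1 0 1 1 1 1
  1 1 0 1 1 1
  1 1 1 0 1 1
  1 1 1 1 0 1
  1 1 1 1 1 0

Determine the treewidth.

5

A width-5 tree decomposition is:
Bags: B1 = {1, 2, 3, 4, 5, 6}
Tree: (single bag)
With just one bag of size 6, the width is 6 − 1 = 5, so tw(G) ≤ 5. Conversely, {1, 2, 3, 4, 5, 6} is a clique of size 6, and the vertices of any clique must share a bag in every tree decomposition; so some bag has ≥ 6 vertices and tw(G) ≥ 5. The upper and lower bounds meet at 5, so that is the treewidth.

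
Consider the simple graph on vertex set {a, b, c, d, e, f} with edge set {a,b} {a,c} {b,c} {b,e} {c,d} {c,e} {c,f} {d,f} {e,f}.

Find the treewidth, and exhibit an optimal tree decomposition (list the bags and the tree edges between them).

Every bag has size at most 3, so the width is 3 − 1 = 2 and tw(G) ≤ 2. Conversely, {a, b, c} is a clique of size 3, and the vertices of any clique must share a bag in every tree decomposition; so some bag has ≥ 3 vertices and tw(G) ≥ 2. Therefore the treewidth is 2.

Treewidth 2.
One such decomposition:
Bags: B1 = {b, c, e}  B2 = {a, b, c}  B3 = {c, e, f}  B4 = {c, d, f}
Tree: B1–B2, B1–B3, B3–B4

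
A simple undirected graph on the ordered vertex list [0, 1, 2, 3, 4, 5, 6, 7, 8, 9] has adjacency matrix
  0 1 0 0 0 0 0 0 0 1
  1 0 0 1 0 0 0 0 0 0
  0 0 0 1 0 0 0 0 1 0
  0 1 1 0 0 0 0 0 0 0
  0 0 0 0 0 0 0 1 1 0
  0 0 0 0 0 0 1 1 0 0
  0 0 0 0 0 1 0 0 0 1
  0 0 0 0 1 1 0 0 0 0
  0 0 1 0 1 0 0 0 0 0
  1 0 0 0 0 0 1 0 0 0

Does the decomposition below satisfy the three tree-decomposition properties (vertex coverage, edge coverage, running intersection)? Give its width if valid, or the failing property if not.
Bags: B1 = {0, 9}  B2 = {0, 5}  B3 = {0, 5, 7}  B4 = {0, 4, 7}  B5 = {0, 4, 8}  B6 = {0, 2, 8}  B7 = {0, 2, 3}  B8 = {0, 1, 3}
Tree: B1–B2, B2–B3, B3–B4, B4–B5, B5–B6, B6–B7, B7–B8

No — vertex 6 appears in no bag.

A tree decomposition must satisfy three properties: every vertex lies in some bag; for every edge, both endpoints lie together in some bag; and for every vertex, the bags containing it form a connected subtree. Here vertex 6 appears in no bag, so the decomposition is invalid.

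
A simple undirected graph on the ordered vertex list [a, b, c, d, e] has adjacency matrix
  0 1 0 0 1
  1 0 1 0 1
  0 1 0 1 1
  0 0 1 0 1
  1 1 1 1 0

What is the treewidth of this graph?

A width-2 tree decomposition is:
Bags: B1 = {a, b, e}  B2 = {b, c, e}  B3 = {c, d, e}
Tree: B1–B2, B2–B3
Each bag holds 3 vertices, so the decomposition has width 2, which upper-bounds the treewidth. For the lower bound, the 3 vertices {c, d, e} are pairwise adjacent, and any tree decomposition puts a clique entirely inside one bag — forcing width ≥ 2. Combining the bounds, tw(G) = 2.

2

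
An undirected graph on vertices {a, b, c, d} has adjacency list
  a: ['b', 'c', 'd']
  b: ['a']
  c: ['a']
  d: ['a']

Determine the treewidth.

1

A width-1 tree decomposition is:
Bags: B1 = {a, b}  B2 = {a, c}  B3 = {a, d}
Tree: B1–B2, B1–B3
Every bag has size at most 2, so the width is 2 − 1 = 1 and tw(G) ≤ 1. G has an edge, so its treewidth is at least 1. Therefore the treewidth is 1.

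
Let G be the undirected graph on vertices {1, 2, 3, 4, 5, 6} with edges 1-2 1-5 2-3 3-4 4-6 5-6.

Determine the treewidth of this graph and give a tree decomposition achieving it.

Every bag has size at most 3, so the width is 3 − 1 = 2 and tw(G) ≤ 2. Since 6–5–1–2–3–4–6 is a cycle in G, G is not acyclic. Forests are exactly the graphs of treewidth ≤ 1, so tw(G) ≥ 2. The upper and lower bounds meet at 2, so that is the treewidth.

Treewidth 2.
One such decomposition:
Bags: B1 = {1, 5, 6}  B2 = {1, 2, 6}  B3 = {2, 3, 6}  B4 = {3, 4, 6}
Tree: B1–B2, B2–B3, B3–B4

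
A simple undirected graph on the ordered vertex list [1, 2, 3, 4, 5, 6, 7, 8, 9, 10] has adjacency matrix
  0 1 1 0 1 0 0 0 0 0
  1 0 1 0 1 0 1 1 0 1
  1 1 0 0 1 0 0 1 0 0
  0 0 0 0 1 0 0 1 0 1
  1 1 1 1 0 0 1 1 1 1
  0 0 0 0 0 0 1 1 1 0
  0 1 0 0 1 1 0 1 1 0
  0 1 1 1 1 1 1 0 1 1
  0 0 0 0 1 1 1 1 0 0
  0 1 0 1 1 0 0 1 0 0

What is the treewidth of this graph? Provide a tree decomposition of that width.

Treewidth 3.
One such decomposition:
Bags: B1 = {2, 3, 5, 8}  B2 = {2, 5, 7, 8}  B3 = {1, 2, 3, 5}  B4 = {5, 7, 8, 9}  B5 = {6, 7, 8, 9}  B6 = {2, 5, 8, 10}  B7 = {4, 5, 8, 10}
Tree: B1–B2, B1–B3, B2–B4, B4–B5, B1–B6, B6–B7

The largest bag has 4 vertices, giving width 3; this decomposition certifies tw(G) ≤ 3. Conversely, {5, 7, 8, 9} is a clique of size 4, and the vertices of any clique must share a bag in every tree decomposition; so some bag has ≥ 4 vertices and tw(G) ≥ 3. Therefore the treewidth is 3.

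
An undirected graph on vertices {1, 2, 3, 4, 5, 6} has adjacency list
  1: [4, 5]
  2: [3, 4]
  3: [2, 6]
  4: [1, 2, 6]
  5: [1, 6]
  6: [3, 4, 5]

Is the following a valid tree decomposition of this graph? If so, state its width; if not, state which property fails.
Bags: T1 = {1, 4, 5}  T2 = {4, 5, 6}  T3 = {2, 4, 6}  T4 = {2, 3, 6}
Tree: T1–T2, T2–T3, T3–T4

Yes; width 2.

Vertex coverage: the bags together contain {1, 2, 3, 4, 5, 6}, the full vertex set. Edge coverage: each edge of G has both endpoints in at least one bag. Running intersection: for every vertex, the bags containing it form a connected subtree. All three properties hold, so this is a valid tree decomposition of width max|bag| − 1 = 2, and hence tw(G) ≤ 2.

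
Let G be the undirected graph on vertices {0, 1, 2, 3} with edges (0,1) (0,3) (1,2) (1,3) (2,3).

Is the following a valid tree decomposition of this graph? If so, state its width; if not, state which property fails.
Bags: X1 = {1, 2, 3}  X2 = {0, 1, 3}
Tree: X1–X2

Checking the three conditions: (i) the bags cover all of {0, 1, 2, 3}; (ii) for each edge, some bag contains both endpoints; (iii) the bags containing any fixed vertex form a subtree. All hold, so the decomposition is valid with width 3 − 1 = 2.

Yes; width 2.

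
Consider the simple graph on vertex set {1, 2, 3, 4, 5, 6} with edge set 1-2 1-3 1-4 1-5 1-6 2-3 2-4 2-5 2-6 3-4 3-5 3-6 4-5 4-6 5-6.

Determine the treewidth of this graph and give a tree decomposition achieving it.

Treewidth 5.
Bags: B1 = {1, 2, 3, 4, 5, 6}
Tree: (single bag)

With just one bag of size 6, the width is 6 − 1 = 5, so tw(G) ≤ 5. On the other hand G contains the 6-clique {1, 2, 3, 4, 5, 6}. A clique must lie in a single bag of any decomposition, so no decomposition can have width below 5. The upper and lower bounds meet at 5, so that is the treewidth.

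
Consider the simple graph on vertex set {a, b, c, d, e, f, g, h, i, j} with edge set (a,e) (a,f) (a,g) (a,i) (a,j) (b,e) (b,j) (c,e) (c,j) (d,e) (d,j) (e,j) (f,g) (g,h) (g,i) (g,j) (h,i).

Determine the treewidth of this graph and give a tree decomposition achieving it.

Treewidth 2.
Bags: B1 = {a, g, j}  B2 = {a, e, j}  B3 = {a, g, i}  B4 = {b, e, j}  B5 = {a, f, g}  B6 = {c, e, j}  B7 = {d, e, j}  B8 = {g, h, i}
Tree: B1–B2, B1–B3, B2–B4, B1–B5, B2–B6, B2–B7, B3–B8

The largest bag has 3 vertices, giving width 2; this decomposition certifies tw(G) ≤ 2. On the other hand G contains the 3-clique {a, g, j}. A clique must lie in a single bag of any decomposition, so no decomposition can have width below 2. The upper and lower bounds meet at 2, so that is the treewidth.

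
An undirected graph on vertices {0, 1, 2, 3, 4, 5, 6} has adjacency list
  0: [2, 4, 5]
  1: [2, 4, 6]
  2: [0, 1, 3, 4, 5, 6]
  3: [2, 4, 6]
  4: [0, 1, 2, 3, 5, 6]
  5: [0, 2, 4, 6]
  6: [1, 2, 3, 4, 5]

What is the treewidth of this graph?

3

A width-3 tree decomposition is:
Bags: B1 = {2, 3, 4, 6}  B2 = {2, 4, 5, 6}  B3 = {0, 2, 4, 5}  B4 = {1, 2, 4, 6}
Tree: B1–B2, B2–B3, B1–B4
Each bag holds 4 vertices, so the decomposition has width 3, which upper-bounds the treewidth. On the other hand G contains the 4-clique {0, 2, 4, 5}. A clique must lie in a single bag of any decomposition, so no decomposition can have width below 3. Combining the bounds, tw(G) = 3.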